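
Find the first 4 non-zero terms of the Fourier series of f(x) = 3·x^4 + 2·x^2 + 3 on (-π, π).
(136 - 24·π^2)·cos(x) + (-7 + 6·π^2)·cos(2·x) + (8/9 - 8·π^2/3)·cos(3·x) + 3 + 2·π^2/3 + 3·π^4/5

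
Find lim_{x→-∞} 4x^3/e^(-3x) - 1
The quotient is an ∞/∞ indeterminate form as x → -∞.
Compare growth rates of the dominant terms (exponentials ≫ polynomials ≫ logarithms), or apply L'Hôpital's rule; the quotient → 0.
Adding the constant: 0 - 1 = -1. Limit = -1.

Final answer: -1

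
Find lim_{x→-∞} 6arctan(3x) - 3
Evaluate the dominant behaviour as x → -∞; each term tends to a finite value or vanishes.
Limit = -3·π - 3.

Final answer: -3·π - 3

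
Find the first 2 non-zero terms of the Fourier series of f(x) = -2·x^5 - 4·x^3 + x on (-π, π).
(-430 - 4·π^4 + 72·π^2)·sin(x) + (-6·π^2 + 8 + 2·π^4)·sin(2·x)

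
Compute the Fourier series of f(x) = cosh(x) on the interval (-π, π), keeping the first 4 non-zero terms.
-cos(x)·sinh(π)/π + 2·cos(2·x)·sinh(π)/(5·π) - cos(3·x)·sinh(π)/(5·π) + sinh(π)/π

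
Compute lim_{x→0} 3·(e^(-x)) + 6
Direct substitution at x = 0 gives 9.

Final answer: 9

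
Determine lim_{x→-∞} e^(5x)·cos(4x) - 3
Evaluate the dominant behaviour as x → -∞; each term tends to a finite value or vanishes.
Limit = -3.

Final answer: -3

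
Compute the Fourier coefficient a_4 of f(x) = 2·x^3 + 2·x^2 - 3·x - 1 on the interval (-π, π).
a_4 = (1/π) ∫_{-π}^{π} f(x)·cos(4x) dx.
Evaluate the integral (use parity and integration by parts as needed): a_4 = 1/2.

Final answer: 1/2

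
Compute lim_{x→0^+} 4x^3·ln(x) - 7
The product is a 0·∞ indeterminate form at x → 0⁺.
Rewrite the product as 4·ln(x) / x^(-3) and apply L'Hôpital, or use the standard hierarchy x^(-3) ≫ |ln x| as x → 0⁺.
The indeterminate product → 0, so the limit = -7.

Final answer: -7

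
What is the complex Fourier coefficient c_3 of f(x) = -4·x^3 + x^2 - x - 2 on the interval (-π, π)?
Compute the real Fourier coefficients first: a_3 = -4/9, b_3 = 10/9 - 8·π^2/3.
Then c_3 = (a_3 − i·b_3)/2 = -2/9 - 5·i/9 + 4·i·π^2/3.

Final answer: -2/9 - 5·i/9 + 4·i·π^2/3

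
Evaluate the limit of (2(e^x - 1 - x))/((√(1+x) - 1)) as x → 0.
Both numerator and denominator → 0 as x → 0; this is a 0/0 indeterminate form.
Expand each to leading order near x = 0: numerator ~ x^2, denominator ~ x/2.
The limit of the ratio is 0.

Final answer: 0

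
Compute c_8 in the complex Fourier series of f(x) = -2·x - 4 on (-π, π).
Compute the real Fourier coefficients first: a_8 = 0, b_8 = 1/2.
Then c_8 = (a_8 − i·b_8)/2 = -i/4.

Final answer: -i/4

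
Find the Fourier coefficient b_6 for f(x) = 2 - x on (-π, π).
b_6 = (1/π) ∫_{-π}^{π} f(x)·sin(6x) dx.
Evaluate the integral (use parity and integration by parts as needed): b_6 = 1/3.

Final answer: 1/3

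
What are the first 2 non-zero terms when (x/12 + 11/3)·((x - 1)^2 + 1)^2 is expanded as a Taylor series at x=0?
44/3 - 29·x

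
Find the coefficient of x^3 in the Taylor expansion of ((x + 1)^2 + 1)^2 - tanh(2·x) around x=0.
Expand to order 3: ((x + 1)^2 + 1)^2 - tanh(2·x) = 20·x^3/3 + 8·x^2 + 6·x + 4 + O(x^4).
The coefficient of x^3 is 20/3.

Final answer: 20/3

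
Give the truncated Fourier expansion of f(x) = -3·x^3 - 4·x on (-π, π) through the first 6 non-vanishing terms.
(28 - 6·π^2)·sin(x) + (-1/2 + 3·π^2)·sin(2·x) + (-2·π^2 - 4/3)·sin(3·x) + (23/16 + 3·π^2/2)·sin(4·x) + (-6·π^2/5 - 164/125)·sin(5·x) + (7/6 + π^2)·sin(6·x)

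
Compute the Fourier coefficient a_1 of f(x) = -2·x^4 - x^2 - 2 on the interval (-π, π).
a_1 = (1/π) ∫_{-π}^{π} f(x)·cos(1x) dx.
Evaluate the integral (use parity and integration by parts as needed): a_1 = -92 + 16·π^2.

Final answer: -92 + 16·π^2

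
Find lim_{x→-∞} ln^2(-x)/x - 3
The quotient is an ∞/∞ indeterminate form as x → -∞.
Compare growth rates of the dominant terms (exponentials ≫ polynomials ≫ logarithms), or apply L'Hôpital's rule; the quotient → 0.
Adding the constant: 0 - 3 = -3. Limit = -3.

Final answer: -3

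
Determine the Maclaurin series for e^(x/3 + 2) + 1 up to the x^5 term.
x^5·e^(2)/29160 + x^4·e^(2)/1944 + x^3·e^(2)/162 + x^2·e^(2)/18 + x·e^(2)/3 + 1 + e^(2)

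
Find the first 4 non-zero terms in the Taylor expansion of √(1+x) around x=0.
x^3/16 - x^2/8 + x/2 + 1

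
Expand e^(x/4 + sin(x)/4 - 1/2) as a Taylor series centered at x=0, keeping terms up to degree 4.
-7·x^4·e^(-1/2)/384 - x^3·e^(-1/2)/48 + x^2·e^(-1/2)/8 + x·e^(-1/2)/2 + e^(-1/2)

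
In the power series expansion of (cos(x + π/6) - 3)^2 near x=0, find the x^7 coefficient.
Expand to order 7: (cos(x + π/6) - 3)^2 = x^7·(-3 + √(3)/2)^2·(1/(5040·(-3 + √(3)/2)) + √(3)/(160·(-3 + √(3)/2)^2)) + x^6·(-3 + √(3)/2)^2·(-29/(1440·(-3 + √(3)/2)^2) - √(3)/(720·(-3 + √(3)/2))) + x^5·(-3 + √(3)/2)^2·(-√(3)/(16·(-3 + √(3)/2)^2) - 1/(120·(-3 + √(3)/2))) + x^4·(-3 + √(3)/2)^2·(√(3)/(24·(-3 + √(3)/2)) + 5/(48·(-3 + √(3)/2)^2)) + x^3·(-3 + √(3)/2)^2·(1/(6·(-3 + √(3)/2)) + √(3)/(4·(-3 + √(3)/2)^2)) + x^2·(-3 + √(3)/2)^2·(1/(4·(-3 + √(3)/2)^2) - √(3)/(2·(-3 + √(3)/2))) + x·(3 - √(3)/2) + (-3 + √(3)/2)^2 + O(x^8).
The coefficient of x^7 is (-3 + √(3)/2)^2·(1/(5040·(-3 + √(3)/2)) + √(3)/(160·(-3 + √(3)/2)^2)).

Final answer: (-3 + √(3)/2)^2·(1/(5040·(-3 + √(3)/2)) + √(3)/(160·(-3 + √(3)/2)^2))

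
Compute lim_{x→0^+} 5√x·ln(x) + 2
The product is a 0·∞ indeterminate form at x → 0⁺.
Rewrite the product as 5·ln(x) / x^(-1/2) and apply L'Hôpital, or use the standard hierarchy x^(-1/2) ≫ |ln x| as x → 0⁺.
The indeterminate product → 0, so the limit = 2.

Final answer: 2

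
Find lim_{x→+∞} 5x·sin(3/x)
As x → +∞: let u = 3/x → 0⁺; then 5·x·sin(3/x) = 5·3·sin(u)/u → 5·3·1 = 15.
Limit = 15.

Final answer: 15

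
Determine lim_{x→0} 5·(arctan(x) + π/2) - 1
Direct substitution at x = 0 gives -1 + 5·π/2.

Final answer: -1 + 5·π/2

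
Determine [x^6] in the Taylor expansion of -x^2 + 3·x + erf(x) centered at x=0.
Expand to order 6: -x^2 + 3·x + erf(x) = x^5/(5·√(π)) - 2·x^3/(3·√(π)) - x^2 + x·(2/√(π) + 3) + O(x^7).
The coefficient of x^6 is 0.

Final answer: 0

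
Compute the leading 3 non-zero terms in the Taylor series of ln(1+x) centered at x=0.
x^3/3 - x^2/2 + x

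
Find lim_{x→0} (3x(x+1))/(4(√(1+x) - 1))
Both numerator and denominator → 0 as x → 0; this is a 0/0 indeterminate form.
Expand each to leading order near x = 0: numerator ~ 3·x, denominator ~ 2·x.
The limit of the ratio is 3/2.

Final answer: 3/2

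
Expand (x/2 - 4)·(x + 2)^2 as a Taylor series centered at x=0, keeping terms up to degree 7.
x^3/2 - 2·x^2 - 14·x - 16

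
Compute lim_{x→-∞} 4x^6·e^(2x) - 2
The product is a 0·∞ indeterminate form at x → -∞.
Rewrite the product as 4x^6 / e^(-2x) (an ∞/∞ form) and apply L'Hôpital, or use the standard hierarchy e^(2|x|) ≫ |x^6| as x → -∞.
The indeterminate product → 0, so the limit = -2.

Final answer: -2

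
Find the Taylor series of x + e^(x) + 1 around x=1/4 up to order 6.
5/4 + e^(1/4) + (1 + e^(1/4))·(x - 1/4) + e^(1/4)·(x - 1/4)^2/2 + e^(1/4)·(x - 1/4)^3/6 + e^(1/4)·(x - 1/4)^4/24 + e^(1/4)·(x - 1/4)^5/120 + e^(1/4)·(x - 1/4)^6/720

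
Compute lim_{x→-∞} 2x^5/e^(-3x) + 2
The quotient is an ∞/∞ indeterminate form as x → -∞.
Compare growth rates of the dominant terms (exponentials ≫ polynomials ≫ logarithms), or apply L'Hôpital's rule; the quotient → 0.
Adding the constant: 0 + 2 = 2. Limit = 2.

Final answer: 2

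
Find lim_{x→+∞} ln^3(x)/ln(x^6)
This is an ∞/∞ indeterminate form as x → +∞.
Write ln(x^6) = 6·ln(x), reducing the quotient to ln^2(x)/6 → ∞.
Limit = ∞.

Final answer: ∞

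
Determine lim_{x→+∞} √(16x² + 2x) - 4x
As x → +∞: multiply by the conjugate to get (2x)/(√(16x²+2x)+4x); the denominator ~ 8x, so the limit is 2/8 = 1/4.
Limit = 1/4.

Final answer: 1/4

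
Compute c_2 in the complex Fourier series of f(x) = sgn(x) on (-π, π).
Compute the real Fourier coefficients first: a_2 = 0, b_2 = 0.
Then c_2 = (a_2 − i·b_2)/2 = 0.

Final answer: 0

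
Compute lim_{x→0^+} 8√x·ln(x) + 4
The product is a 0·∞ indeterminate form at x → 0⁺.
Rewrite the product as 8·ln(x) / x^(-1/2) and apply L'Hôpital, or use the standard hierarchy x^(-1/2) ≫ |ln x| as x → 0⁺.
The indeterminate product → 0, so the limit = 4.

Final answer: 4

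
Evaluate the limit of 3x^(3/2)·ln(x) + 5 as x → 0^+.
The product is a 0·∞ indeterminate form at x → 0⁺.
Rewrite the product as 3·ln(x) / x^(-3/2) and apply L'Hôpital, or use the standard hierarchy x^(-3/2) ≫ |ln x| as x → 0⁺.
The indeterminate product → 0, so the limit = 5.

Final answer: 5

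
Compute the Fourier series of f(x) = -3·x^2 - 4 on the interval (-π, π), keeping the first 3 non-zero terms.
12·cos(x) - 3·cos(2·x) - π^2 - 4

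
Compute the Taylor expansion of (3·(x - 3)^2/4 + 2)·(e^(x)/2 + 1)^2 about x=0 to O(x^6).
3·x^5/32 + 31·x^4/96 + x^3 + 59·x^2/16 + 3·x + 315/16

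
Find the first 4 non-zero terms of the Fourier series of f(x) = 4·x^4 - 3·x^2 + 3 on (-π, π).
(204 - 32·π^2)·cos(x) + (-15 + 8·π^2)·cos(2·x) + (100/27 - 32·π^2/9)·cos(3·x) - π^2 + 3 + 4·π^4/5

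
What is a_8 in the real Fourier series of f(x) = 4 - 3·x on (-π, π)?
a_8 = (1/π) ∫_{-π}^{π} f(x)·cos(8x) dx.
Evaluate the integral (use parity and integration by parts as needed): a_8 = 0.

Final answer: 0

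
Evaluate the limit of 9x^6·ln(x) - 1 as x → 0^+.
The product is a 0·∞ indeterminate form at x → 0⁺.
Rewrite the product as 9·ln(x) / x^(-6) and apply L'Hôpital, or use the standard hierarchy x^(-6) ≫ |ln x| as x → 0⁺.
The indeterminate product → 0, so the limit = -1.

Final answer: -1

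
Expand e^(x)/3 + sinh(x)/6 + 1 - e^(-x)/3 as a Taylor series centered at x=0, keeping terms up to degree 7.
x^7/6048 + x^5/144 + 5·x^3/36 + 5·x/6 + 1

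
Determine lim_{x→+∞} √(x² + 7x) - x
This is an ∞ − ∞ indeterminate form.
Multiply and divide by the conjugate √(x²+7x) + x; the x² terms cancel, leaving (7x)/(√(x²+7x)+x) → 7/2.
Limit = 7/2.

Final answer: 7/2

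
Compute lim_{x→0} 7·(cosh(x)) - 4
Direct substitution at x = 0 gives 3.

Final answer: 3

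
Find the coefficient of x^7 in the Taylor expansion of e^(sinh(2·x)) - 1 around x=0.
Expand to order 7: e^(sinh(2·x)) - 1 = 1024·x^7/315 + 148·x^6/45 + 16·x^5/5 + 10·x^4/3 + 8·x^3/3 + 2·x^2 + 2·x + O(x^8).
The coefficient of x^7 is 1024/315.

Final answer: 1024/315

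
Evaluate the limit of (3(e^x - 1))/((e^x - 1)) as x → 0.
Both numerator and denominator → 0 as x → 0; this is a 0/0 indeterminate form.
Expand each to leading order near x = 0: numerator ~ 3·x, denominator ~ x.
The limit of the ratio is 3.

Final answer: 3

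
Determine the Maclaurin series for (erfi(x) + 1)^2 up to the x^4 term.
8·x^4/(3·π) + 4·x^3/(3·√(π)) + 4·x^2/π + 4·x/√(π) + 1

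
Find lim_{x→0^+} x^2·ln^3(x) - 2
The product is a 0·∞ indeterminate form at x → 0⁺.
Rewrite the product as ln^3(x) / x^(-2) and apply L'Hôpital, or use the standard hierarchy x^(-2) ≫ |ln x|^3 as x → 0⁺.
The indeterminate product → 0, so the limit = -2.

Final answer: -2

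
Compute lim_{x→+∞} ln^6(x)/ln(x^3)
This is an ∞/∞ indeterminate form as x → +∞.
Write ln(x^3) = 3·ln(x), reducing the quotient to ln^5(x)/3 → ∞.
Limit = ∞.

Final answer: ∞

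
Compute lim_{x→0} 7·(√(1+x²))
Direct substitution at x = 0 gives 7.

Final answer: 7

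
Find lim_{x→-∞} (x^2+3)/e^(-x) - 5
The quotient is an ∞/∞ indeterminate form as x → -∞.
Compare growth rates of the dominant terms (exponentials ≫ polynomials ≫ logarithms), or apply L'Hôpital's rule; the quotient → 0.
Adding the constant: 0 - 5 = -5. Limit = -5.

Final answer: -5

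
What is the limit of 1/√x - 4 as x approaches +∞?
Evaluate the dominant behaviour as x → +∞; each term tends to a finite value or vanishes.
Limit = -4.

Final answer: -4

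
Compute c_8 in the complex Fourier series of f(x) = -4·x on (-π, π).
Compute the real Fourier coefficients first: a_8 = 0, b_8 = 1.
Then c_8 = (a_8 − i·b_8)/2 = -i/2.

Final answer: -i/2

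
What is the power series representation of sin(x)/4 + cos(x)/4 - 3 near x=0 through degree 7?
-x^7/20160 - x^6/2880 + x^5/480 + x^4/96 - x^3/24 - x^2/8 + x/4 - 11/4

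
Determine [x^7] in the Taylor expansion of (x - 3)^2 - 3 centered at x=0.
Expand to order 7: (x - 3)^2 - 3 = x^2 - 6·x + 6 + O(x^8).
The coefficient of x^7 is 0.

Final answer: 0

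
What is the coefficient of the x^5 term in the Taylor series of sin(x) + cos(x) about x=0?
Expand to order 5: sin(x) + cos(x) = x^5/120 + x^4/24 - x^3/6 - x^2/2 + x + 1 + O(x^6).
The coefficient of x^5 is 1/120.

Final answer: 1/120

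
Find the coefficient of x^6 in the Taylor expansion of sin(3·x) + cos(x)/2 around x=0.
Expand to order 6: sin(3·x) + cos(x)/2 = -x^6/1440 + 81·x^5/40 + x^4/48 - 9·x^3/2 - x^2/4 + 3·x + 1/2 + O(x^7).
The coefficient of x^6 is -1/1440.

Final answer: -1/1440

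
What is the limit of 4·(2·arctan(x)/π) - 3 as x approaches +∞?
Evaluate the dominant behaviour as x → +∞; each term tends to a finite value or vanishes.
Limit = 1.

Final answer: 1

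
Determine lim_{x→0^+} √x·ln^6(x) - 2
The product is a 0·∞ indeterminate form at x → 0⁺.
Rewrite the product as ln^6(x) / x^(-1/2) and apply L'Hôpital, or use the standard hierarchy x^(-1/2) ≫ |ln x|^6 as x → 0⁺.
The indeterminate product → 0, so the limit = -2.

Final answer: -2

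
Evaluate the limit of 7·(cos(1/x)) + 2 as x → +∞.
Evaluate the dominant behaviour as x → +∞; each term tends to a finite value or vanishes.
Limit = 9.

Final answer: 9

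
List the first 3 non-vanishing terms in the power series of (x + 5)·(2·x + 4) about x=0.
2·x^2 + 14·x + 20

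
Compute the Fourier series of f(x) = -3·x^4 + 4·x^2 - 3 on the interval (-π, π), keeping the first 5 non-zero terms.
(-160 + 24·π^2)·cos(x) + (13 - 6·π^2)·cos(2·x) + (-32/9 + 8·π^2/3)·cos(3·x) + (25/16 - 3·π^2/2)·cos(4·x) - 3·π^4/5 - 3 + 4·π^2/3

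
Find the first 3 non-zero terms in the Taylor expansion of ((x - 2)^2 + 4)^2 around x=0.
32·x^2 - 64·x + 64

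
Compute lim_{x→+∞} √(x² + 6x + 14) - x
This is an ∞ − ∞ indeterminate form.
Multiply and divide by the conjugate √(x²+6x + 14) + x; the x² terms cancel, leaving (6x + 14)/(√(x²+6x + 14)+x) → 6/2 = 3.
Limit = 3.

Final answer: 3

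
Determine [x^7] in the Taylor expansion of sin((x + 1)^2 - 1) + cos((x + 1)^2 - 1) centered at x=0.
Expand to order 7: sin((x + 1)^2 - 1) + cos((x + 1)^2 - 1) = 223·x^7/315 + 127·x^6/90 + 3·x^5/5 - 11·x^4/6 - 10·x^3/3 - x^2 + 2·x + 1 + O(x^8).
The coefficient of x^7 is 223/315.

Final answer: 223/315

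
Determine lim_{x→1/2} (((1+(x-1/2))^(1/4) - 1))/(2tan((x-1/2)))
Both numerator and denominator → 0 as x → 1/2; this is a 0/0 indeterminate form.
Expand each to leading order near x = 1/2: numerator ~ (x - 1/2)/4, denominator ~ 2·(x - 1/2).
The limit of the ratio is 1/8.

Final answer: 1/8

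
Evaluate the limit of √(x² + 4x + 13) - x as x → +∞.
This is an ∞ − ∞ indeterminate form.
Multiply and divide by the conjugate √(x²+4x + 13) + x; the x² terms cancel, leaving (4x + 13)/(√(x²+4x + 13)+x) → 4/2 = 2.
Limit = 2.

Final answer: 2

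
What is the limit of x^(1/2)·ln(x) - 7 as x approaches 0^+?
The product is a 0·∞ indeterminate form at x → 0⁺.
Rewrite the product as ln(x) / x^(-1/2) and apply L'Hôpital, or use the standard hierarchy x^(-1/2) ≫ |ln x| as x → 0⁺.
The indeterminate product → 0, so the limit = -7.

Final answer: -7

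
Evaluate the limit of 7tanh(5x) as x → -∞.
Evaluate the dominant behaviour as x → -∞; each term tends to a finite value or vanishes.
Limit = -7.

Final answer: -7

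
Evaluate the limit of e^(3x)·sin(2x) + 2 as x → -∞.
Evaluate the dominant behaviour as x → -∞; each term tends to a finite value or vanishes.
Limit = 2.

Final answer: 2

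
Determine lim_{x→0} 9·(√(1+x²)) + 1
Direct substitution at x = 0 gives 10.

Final answer: 10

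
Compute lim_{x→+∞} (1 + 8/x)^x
As x → +∞: this is the defining limit (1 + 8/x)^x → e^8.
Limit = e^(8).

Final answer: e^(8)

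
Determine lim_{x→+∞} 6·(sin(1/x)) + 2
Evaluate the dominant behaviour as x → +∞; each term tends to a finite value or vanishes.
Limit = 2.

Final answer: 2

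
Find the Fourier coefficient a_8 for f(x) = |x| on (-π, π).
a_8 = (1/π) ∫_{-π}^{π} f(x)·cos(8x) dx.
Evaluate the integral (use parity and integration by parts as needed): a_8 = 0.

Final answer: 0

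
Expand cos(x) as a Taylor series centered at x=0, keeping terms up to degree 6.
-x^6/720 + x^4/24 - x^2/2 + 1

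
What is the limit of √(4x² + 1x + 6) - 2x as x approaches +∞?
As x → +∞: multiply by the conjugate to get (1x+6)/(√(4x²+1x+6)+2x); the denominator ~ 4x, so the limit is 1/4.
Limit = 1/4.

Final answer: 1/4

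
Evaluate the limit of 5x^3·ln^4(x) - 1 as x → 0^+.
The product is a 0·∞ indeterminate form at x → 0⁺.
Rewrite the product as 5·ln^4(x) / x^(-3) and apply L'Hôpital, or use the standard hierarchy x^(-3) ≫ |ln x|^4 as x → 0⁺.
The indeterminate product → 0, so the limit = -1.

Final answer: -1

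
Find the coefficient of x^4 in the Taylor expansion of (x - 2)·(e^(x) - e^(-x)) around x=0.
Expand to order 4: (x - 2)·(e^(x) - e^(-x)) = x^4/3 - 2·x^3/3 + 2·x^2 - 4·x + O(x^5).
The coefficient of x^4 is 1/3.

Final answer: 1/3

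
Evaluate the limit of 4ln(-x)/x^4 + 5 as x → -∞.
The quotient is an ∞/∞ indeterminate form as x → -∞.
Compare growth rates of the dominant terms (exponentials ≫ polynomials ≫ logarithms), or apply L'Hôpital's rule; the quotient → 0.
Adding the constant: 0 + 5 = 5. Limit = 5.

Final answer: 5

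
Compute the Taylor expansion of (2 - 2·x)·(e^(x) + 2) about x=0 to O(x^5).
-x^4/4 - 2·x^3/3 - x^2 - 4·x + 6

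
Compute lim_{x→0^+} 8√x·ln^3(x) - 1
The product is a 0·∞ indeterminate form at x → 0⁺.
Rewrite the product as 8·ln^3(x) / x^(-1/2) and apply L'Hôpital, or use the standard hierarchy x^(-1/2) ≫ |ln x|^3 as x → 0⁺.
The indeterminate product → 0, so the limit = -1.

Final answer: -1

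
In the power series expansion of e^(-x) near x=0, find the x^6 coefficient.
Expand to order 6: e^(-x) = x^6/720 - x^5/120 + x^4/24 - x^3/6 + x^2/2 - x + 1 + O(x^7).
The coefficient of x^6 is 1/720.

Final answer: 1/720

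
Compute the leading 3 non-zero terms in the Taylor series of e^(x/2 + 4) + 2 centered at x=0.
x^2·e^(4)/8 + x·e^(4)/2 + 2 + e^(4)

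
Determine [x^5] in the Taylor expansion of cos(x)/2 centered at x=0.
Expand to order 5: cos(x)/2 = x^4/48 - x^2/4 + 1/2 + O(x^6).
The coefficient of x^5 is 0.

Final answer: 0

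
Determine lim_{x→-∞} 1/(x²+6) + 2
Evaluate the dominant behaviour as x → -∞; each term tends to a finite value or vanishes.
Limit = 2.

Final answer: 2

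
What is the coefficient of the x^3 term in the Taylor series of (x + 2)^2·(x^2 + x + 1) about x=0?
Expand to order 3: (x + 2)^2·(x^2 + x + 1) = 5·x^3 + 9·x^2 + 8·x + 4 + O(x^4).
The coefficient of x^3 is 5.

Final answer: 5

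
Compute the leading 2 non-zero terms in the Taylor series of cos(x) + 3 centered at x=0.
4 - x^2/2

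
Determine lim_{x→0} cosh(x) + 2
Direct substitution at x = 0 gives 3.

Final answer: 3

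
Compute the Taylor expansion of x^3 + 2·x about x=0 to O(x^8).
x^3 + 2·x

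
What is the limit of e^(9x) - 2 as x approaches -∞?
Evaluate the dominant behaviour as x → -∞; each term tends to a finite value or vanishes.
Limit = -2.

Final answer: -2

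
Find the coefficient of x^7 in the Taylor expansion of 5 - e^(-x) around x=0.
Expand to order 7: 5 - e^(-x) = x^7/5040 - x^6/720 + x^5/120 - x^4/24 + x^3/6 - x^2/2 + x + 4 + O(x^8).
The coefficient of x^7 is 1/5040.

Final answer: 1/5040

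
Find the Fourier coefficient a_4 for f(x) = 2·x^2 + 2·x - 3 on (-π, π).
a_4 = (1/π) ∫_{-π}^{π} f(x)·cos(4x) dx.
Evaluate the integral (use parity and integration by parts as needed): a_4 = 1/2.

Final answer: 1/2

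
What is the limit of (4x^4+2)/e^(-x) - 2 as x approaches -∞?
The quotient is an ∞/∞ indeterminate form as x → -∞.
Compare growth rates of the dominant terms (exponentials ≫ polynomials ≫ logarithms), or apply L'Hôpital's rule; the quotient → 0.
Adding the constant: 0 - 2 = -2. Limit = -2.

Final answer: -2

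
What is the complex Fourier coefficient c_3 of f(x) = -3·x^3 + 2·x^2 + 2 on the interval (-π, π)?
Compute the real Fourier coefficients first: a_3 = -8/9, b_3 = 4/3 - 2·π^2.
Then c_3 = (a_3 − i·b_3)/2 = -4/9 - 2·i/3 + i·π^2.

Final answer: -4/9 - 2·i/3 + i·π^2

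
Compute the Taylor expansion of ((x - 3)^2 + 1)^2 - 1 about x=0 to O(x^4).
-12·x^3 + 56·x^2 - 120·x + 99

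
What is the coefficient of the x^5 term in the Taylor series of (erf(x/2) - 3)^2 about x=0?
Expand to order 5: (erf(x/2) - 3)^2 = -3·x^5/(80·√(π)) - x^4/(6·π) + x^3/(2·√(π)) + x^2/π - 6·x/√(π) + 9 + O(x^6).
The coefficient of x^5 is -3/(80·√(π)).

Final answer: -3/(80·√(π))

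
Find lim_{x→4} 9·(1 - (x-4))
Direct substitution at x = 4 gives 9.

Final answer: 9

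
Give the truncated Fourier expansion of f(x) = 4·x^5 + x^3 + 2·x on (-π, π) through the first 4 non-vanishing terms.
(-158·π^2 + 8·π^4 + 952)·sin(x) + (-4·π^4 - 61/2 + 19·π^2)·sin(2·x) + (-142·π^2/27 + 392/81 + 8·π^4/3)·sin(3·x) + (-2·π^4 - 7/4 + 2·π^2)·sin(4·x)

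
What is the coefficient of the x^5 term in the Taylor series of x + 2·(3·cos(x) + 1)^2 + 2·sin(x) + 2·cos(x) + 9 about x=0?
Expand to order 5: x + 2·(3·cos(x) + 1)^2 + 2·sin(x) + 2·cos(x) + 9 = x^5/60 + 79·x^4/12 - x^3/3 - 25·x^2 + 3·x + 43 + O(x^6).
The coefficient of x^5 is 1/60.

Final answer: 1/60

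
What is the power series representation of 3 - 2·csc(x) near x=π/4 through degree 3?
-2·√(2) + 3 + 2·√(2)·(x - π/4) - 3·√(2)·(x - π/4)^2 + 11·√(2)·(x - π/4)^3/3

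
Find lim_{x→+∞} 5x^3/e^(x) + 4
The quotient is an ∞/∞ indeterminate form as x → +∞.
The exponential denominator e^(x) dominates the polynomial numerator (e^x ≫ x^3 as x → ∞), so the quotient → 0.
Adding the constant: 0 + 4 = 4. Limit = 4.

Final answer: 4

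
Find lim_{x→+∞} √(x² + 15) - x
This is an ∞ − ∞ indeterminate form.
Multiply and divide by the conjugate √(x²+15) + x; the x² terms cancel, leaving 15/(√(x²+15)+x) → 0.
Limit = 0.

Final answer: 0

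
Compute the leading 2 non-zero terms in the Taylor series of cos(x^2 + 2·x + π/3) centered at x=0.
-√(3)·x + 1/2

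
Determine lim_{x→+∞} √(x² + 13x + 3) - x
This is an ∞ − ∞ indeterminate form.
Multiply and divide by the conjugate √(x²+13x + 3) + x; the x² terms cancel, leaving (13x + 3)/(√(x²+13x + 3)+x) → 13/2.
Limit = 13/2.

Final answer: 13/2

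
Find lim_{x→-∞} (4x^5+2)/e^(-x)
This is an ∞/∞ indeterminate form as x → -∞.
Compare growth rates of the dominant terms (exponentials ≫ polynomials ≫ logarithms), or apply L'Hôpital's rule; the quotient → 0.
Limit = 0.

Final answer: 0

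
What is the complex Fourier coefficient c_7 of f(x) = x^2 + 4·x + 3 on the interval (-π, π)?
Compute the real Fourier coefficients first: a_7 = -4/49, b_7 = 8/7.
Then c_7 = (a_7 − i·b_7)/2 = -2/49 - 4·i/7.

Final answer: -2/49 - 4·i/7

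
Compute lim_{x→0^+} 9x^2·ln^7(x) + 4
The product is a 0·∞ indeterminate form at x → 0⁺.
Rewrite the product as 9·ln^7(x) / x^(-2) and apply L'Hôpital, or use the standard hierarchy x^(-2) ≫ |ln x|^7 as x → 0⁺.
The indeterminate product → 0, so the limit = 4.

Final answer: 4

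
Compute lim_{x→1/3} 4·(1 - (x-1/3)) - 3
Direct substitution at x = 1/3 gives 1.

Final answer: 1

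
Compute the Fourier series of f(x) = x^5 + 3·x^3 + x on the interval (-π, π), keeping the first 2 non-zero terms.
(-34·π^2 + 2·π^4 + 206)·sin(x) + (-π^4 - 4 + 2·π^2)·sin(2·x)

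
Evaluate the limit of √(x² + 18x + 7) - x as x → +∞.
This is an ∞ − ∞ indeterminate form.
Multiply and divide by the conjugate √(x²+18x + 7) + x; the x² terms cancel, leaving (18x + 7)/(√(x²+18x + 7)+x) → 18/2 = 9.
Limit = 9.

Final answer: 9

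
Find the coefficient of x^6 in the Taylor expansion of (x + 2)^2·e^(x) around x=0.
Expand to order 6: (x + 2)^2·e^(x) = 29·x^6/360 + 11·x^5/30 + 4·x^4/3 + 11·x^3/3 + 7·x^2 + 8·x + 4 + O(x^7).
The coefficient of x^6 is 29/360.

Final answer: 29/360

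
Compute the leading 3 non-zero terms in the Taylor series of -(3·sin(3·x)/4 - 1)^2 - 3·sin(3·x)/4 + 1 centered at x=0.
-27·x^3/8 - 81·x^2/16 + 9·x/4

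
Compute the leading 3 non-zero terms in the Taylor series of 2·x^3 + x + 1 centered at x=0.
2·x^3 + x + 1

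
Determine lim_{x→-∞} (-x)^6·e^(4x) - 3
The product is a 0·∞ indeterminate form at x → -∞.
Rewrite the product as (-x)^6 / e^(-4x) (an ∞/∞ form) and apply L'Hôpital, or use the standard hierarchy e^(4|x|) ≫ |(-x)^6| as x → -∞.
The indeterminate product → 0, so the limit = -3.

Final answer: -3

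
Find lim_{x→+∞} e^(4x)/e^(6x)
This is an ∞/∞ indeterminate form as x → +∞.
Rewrite e^(4x)/e^(6x) = e^((4−6)x) = e^(-2x); the exponent coefficient is -2 < 0 so e^(-2x) → 0.
Limit = 0.

Final answer: 0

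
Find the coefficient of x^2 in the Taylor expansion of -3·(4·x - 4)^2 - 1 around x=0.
Expand to order 2: -3·(4·x - 4)^2 - 1 = -48·x^2 + 96·x - 49 + O(x^3).
The coefficient of x^2 is -48.

Final answer: -48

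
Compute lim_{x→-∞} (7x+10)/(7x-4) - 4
Evaluate the dominant behaviour as x → -∞; each term tends to a finite value or vanishes.
Limit = -3.

Final answer: -3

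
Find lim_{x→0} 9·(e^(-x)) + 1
Direct substitution at x = 0 gives 10.

Final answer: 10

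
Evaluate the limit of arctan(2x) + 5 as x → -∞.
Evaluate the dominant behaviour as x → -∞; each term tends to a finite value or vanishes.
Limit = 5 - π/2.

Final answer: 5 - π/2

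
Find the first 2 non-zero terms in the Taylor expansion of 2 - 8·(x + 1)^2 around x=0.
-16·x - 6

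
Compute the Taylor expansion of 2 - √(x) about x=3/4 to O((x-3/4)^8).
-√(3)/2 + 2 - √(3)·(x - 3/4)/3 + √(3)·(x - 3/4)^2/9 - 2·√(3)·(x - 3/4)^3/27 + 5·√(3)·(x - 3/4)^4/81 - 14·√(3)·(x - 3/4)^5/243 + 14·√(3)·(x - 3/4)^6/243 - 44·√(3)·(x - 3/4)^7/729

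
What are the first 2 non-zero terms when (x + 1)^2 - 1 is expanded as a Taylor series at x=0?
x^2 + 2·x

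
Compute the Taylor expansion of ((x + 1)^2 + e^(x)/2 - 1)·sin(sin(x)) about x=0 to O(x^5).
-3·x^4/4 + 13·x^3/12 + 5·x^2/2 + x/2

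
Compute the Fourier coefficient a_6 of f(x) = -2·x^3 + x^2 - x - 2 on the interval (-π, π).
a_6 = (1/π) ∫_{-π}^{π} f(x)·cos(6x) dx.
Evaluate the integral (use parity and integration by parts as needed): a_6 = 1/9.

Final answer: 1/9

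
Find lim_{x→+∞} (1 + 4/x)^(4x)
As x → +∞: write (1 + 4/x)^(4x) = ((1 + 4/x)^x)^4 → (e^4)^4 = e^16.
Limit = e^(16).

Final answer: e^(16)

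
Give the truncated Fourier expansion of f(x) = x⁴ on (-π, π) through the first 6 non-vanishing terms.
(48 - 8·π^2)·cos(x) + (-3 + 2·π^2)·cos(2·x) + (16/27 - 8·π^2/9)·cos(3·x) + (-3/16 + π^2/2)·cos(4·x) + (48/625 - 8·π^2/25)·cos(5·x) + π^4/5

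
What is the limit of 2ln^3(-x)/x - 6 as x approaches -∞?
The quotient is an ∞/∞ indeterminate form as x → -∞.
Compare growth rates of the dominant terms (exponentials ≫ polynomials ≫ logarithms), or apply L'Hôpital's rule; the quotient → 0.
Adding the constant: 0 - 6 = -6. Limit = -6.

Final answer: -6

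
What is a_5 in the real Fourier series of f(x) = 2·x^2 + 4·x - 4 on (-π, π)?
a_5 = (1/π) ∫_{-π}^{π} f(x)·cos(5x) dx.
Evaluate the integral (use parity and integration by parts as needed): a_5 = -8/25.

Final answer: -8/25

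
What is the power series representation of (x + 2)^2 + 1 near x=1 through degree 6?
10 + 6·(x - 1) + (x - 1)^2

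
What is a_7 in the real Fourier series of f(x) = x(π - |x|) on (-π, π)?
a_7 = (1/π) ∫_{-π}^{π} f(x)·cos(7x) dx.
Evaluate the integral (use parity and integration by parts as needed): a_7 = 0.

Final answer: 0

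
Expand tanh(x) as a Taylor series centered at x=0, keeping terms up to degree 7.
-17·x^7/315 + 2·x^5/15 - x^3/3 + x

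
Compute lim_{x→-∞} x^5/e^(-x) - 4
The quotient is an ∞/∞ indeterminate form as x → -∞.
Compare growth rates of the dominant terms (exponentials ≫ polynomials ≫ logarithms), or apply L'Hôpital's rule; the quotient → 0.
Adding the constant: 0 - 4 = -4. Limit = -4.

Final answer: -4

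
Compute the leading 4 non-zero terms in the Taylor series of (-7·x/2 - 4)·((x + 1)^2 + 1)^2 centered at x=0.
-44·x^3 - 60·x^2 - 46·x - 16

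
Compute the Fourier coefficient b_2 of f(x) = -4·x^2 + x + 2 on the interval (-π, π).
b_2 = (1/π) ∫_{-π}^{π} f(x)·sin(2x) dx.
Evaluate the integral (use parity and integration by parts as needed): b_2 = -1.

Final answer: -1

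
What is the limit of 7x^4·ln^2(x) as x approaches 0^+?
This is a 0·∞ indeterminate form at x → 0⁺.
Rewrite the product as 7·ln^2(x) / x^(-4) and apply L'Hôpital, or use the standard hierarchy x^(-4) ≫ |ln x|^2 as x → 0⁺.
The indeterminate product → 0, so the limit = 0.

Final answer: 0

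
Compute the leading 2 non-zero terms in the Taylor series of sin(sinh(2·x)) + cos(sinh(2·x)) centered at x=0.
2·x + 1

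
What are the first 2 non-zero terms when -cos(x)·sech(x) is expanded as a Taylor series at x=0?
x^2 - 1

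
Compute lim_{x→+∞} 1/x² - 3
Evaluate the dominant behaviour as x → +∞; each term tends to a finite value or vanishes.
Limit = -3.

Final answer: -3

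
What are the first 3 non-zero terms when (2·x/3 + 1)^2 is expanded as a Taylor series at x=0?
4·x^2/9 + 4·x/3 + 1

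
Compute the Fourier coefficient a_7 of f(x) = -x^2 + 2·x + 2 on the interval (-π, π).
a_7 = (1/π) ∫_{-π}^{π} f(x)·cos(7x) dx.
Evaluate the integral (use parity and integration by parts as needed): a_7 = 4/49.

Final answer: 4/49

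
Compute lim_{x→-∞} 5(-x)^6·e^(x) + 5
The product is a 0·∞ indeterminate form at x → -∞.
Rewrite the product as 5(-x)^6 / e^(-x) (an ∞/∞ form) and apply L'Hôpital, or use the standard hierarchy e^(|x|) ≫ |(-x)^6| as x → -∞.
The indeterminate product → 0, so the limit = 5.

Final answer: 5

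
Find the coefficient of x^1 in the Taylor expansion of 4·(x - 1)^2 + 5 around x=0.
Expand to order 1: 4·(x - 1)^2 + 5 = 9 - 8·x + O(x^2).
The coefficient of x^1 is -8.

Final answer: -8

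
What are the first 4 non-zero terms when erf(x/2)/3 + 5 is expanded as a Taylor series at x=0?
x^5/(480·√(π)) - x^3/(36·√(π)) + x/(3·√(π)) + 5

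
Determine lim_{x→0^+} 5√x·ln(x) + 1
The product is a 0·∞ indeterminate form at x → 0⁺.
Rewrite the product as 5·ln(x) / x^(-1/2) and apply L'Hôpital, or use the standard hierarchy x^(-1/2) ≫ |ln x| as x → 0⁺.
The indeterminate product → 0, so the limit = 1.

Final answer: 1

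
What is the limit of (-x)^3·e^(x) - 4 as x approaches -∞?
The product is a 0·∞ indeterminate form at x → -∞.
Rewrite the product as (-x)^3 / e^(-x) (an ∞/∞ form) and apply L'Hôpital, or use the standard hierarchy e^(|x|) ≫ |(-x)^3| as x → -∞.
The indeterminate product → 0, so the limit = -4.

Final answer: -4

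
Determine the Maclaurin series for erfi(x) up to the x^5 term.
x^5/(5·√(π)) + 2·x^3/(3·√(π)) + 2·x/√(π)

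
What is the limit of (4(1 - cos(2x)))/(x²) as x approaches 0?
Both numerator and denominator → 0 as x → 0; this is a 0/0 indeterminate form.
Expand each to leading order near x = 0: numerator ~ 8·x^2, denominator ~ x^2.
The limit of the ratio is 8.

Final answer: 8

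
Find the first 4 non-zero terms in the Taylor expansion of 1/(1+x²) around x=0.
-x^6 + x^4 - x^2 + 1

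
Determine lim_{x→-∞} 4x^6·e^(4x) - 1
The product is a 0·∞ indeterminate form at x → -∞.
Rewrite the product as 4x^6 / e^(-4x) (an ∞/∞ form) and apply L'Hôpital, or use the standard hierarchy e^(4|x|) ≫ |x^6| as x → -∞.
The indeterminate product → 0, so the limit = -1.

Final answer: -1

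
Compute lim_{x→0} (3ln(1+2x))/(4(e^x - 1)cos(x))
Both numerator and denominator → 0 as x → 0; this is a 0/0 indeterminate form.
Expand each to leading order near x = 0: numerator ~ 6·x, denominator ~ 4·x.
The limit of the ratio is 3/2.

Final answer: 3/2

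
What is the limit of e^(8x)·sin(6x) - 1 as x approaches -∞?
Evaluate the dominant behaviour as x → -∞; each term tends to a finite value or vanishes.
Limit = -1.

Final answer: -1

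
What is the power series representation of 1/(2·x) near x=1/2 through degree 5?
1 - 2·(x - 1/2) + 4·(x - 1/2)^2 - 8·(x - 1/2)^3 + 16·(x - 1/2)^4 - 32·(x - 1/2)^5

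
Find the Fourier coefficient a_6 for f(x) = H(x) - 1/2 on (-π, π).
a_6 = (1/π) ∫_{-π}^{π} f(x)·cos(6x) dx.
Evaluate the integral (use parity and integration by parts as needed): a_6 = 0.

Final answer: 0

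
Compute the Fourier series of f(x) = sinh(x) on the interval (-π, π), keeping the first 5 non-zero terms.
sin(x)·sinh(π)/π - 4·sin(2·x)·sinh(π)/(5·π) + 3·sin(3·x)·sinh(π)/(5·π) - 8·sin(4·x)·sinh(π)/(17·π) + 5·sin(5·x)·sinh(π)/(13·π)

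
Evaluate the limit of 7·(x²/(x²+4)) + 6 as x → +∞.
Evaluate the dominant behaviour as x → +∞; each term tends to a finite value or vanishes.
Limit = 13.

Final answer: 13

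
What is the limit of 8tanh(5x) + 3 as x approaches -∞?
Evaluate the dominant behaviour as x → -∞; each term tends to a finite value or vanishes.
Limit = -5.

Final answer: -5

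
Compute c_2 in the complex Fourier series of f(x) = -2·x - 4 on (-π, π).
Compute the real Fourier coefficients first: a_2 = 0, b_2 = 2.
Then c_2 = (a_2 − i·b_2)/2 = -i.

Final answer: -i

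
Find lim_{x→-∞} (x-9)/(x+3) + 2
Evaluate the dominant behaviour as x → -∞; each term tends to a finite value or vanishes.
Limit = 3.

Final answer: 3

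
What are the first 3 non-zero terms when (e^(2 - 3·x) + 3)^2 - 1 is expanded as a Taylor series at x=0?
x^2·(3 + e^(2))^2·(9·e^(4)/(3 + e^(2))^2 + 9·e^(2)/(3 + e^(2))) - 6·x·(3 + e^(2))·e^(2) - 1 + (3 + e^(2))^2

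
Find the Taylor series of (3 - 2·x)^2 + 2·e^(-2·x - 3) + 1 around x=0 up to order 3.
-8·x^3·e^(-3)/3 + x^2·(4·e^(-3) + 4) + x·(-12 - 4·e^(-3)) + 2·e^(-3) + 10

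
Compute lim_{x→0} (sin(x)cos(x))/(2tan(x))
Both numerator and denominator → 0 as x → 0; this is a 0/0 indeterminate form.
Expand each to leading order near x = 0: numerator ~ x, denominator ~ 2·x.
The limit of the ratio is 1/2.

Final answer: 1/2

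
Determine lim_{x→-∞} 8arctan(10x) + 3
Evaluate the dominant behaviour as x → -∞; each term tends to a finite value or vanishes.
Limit = 3 - 4·π.

Final answer: 3 - 4·π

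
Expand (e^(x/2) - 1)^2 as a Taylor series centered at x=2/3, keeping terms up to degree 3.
-2·e^(1/3) + 1 + e^(2/3) + (-e^(1/3) + e^(2/3))·(x - 2/3) + (-7·e^(4/3) - 5·e^(2/3) + e^(1/3) + 2·e^(5/3) + 9·e)·(x - 2/3)^2/(-12·e^(2/3) - 4 + 4·e + 12·e^(1/3)) + (-13·e^(4/3) - 7·e^(2/3) + e^(1/3) + 4·e^(5/3) + 15·e)·(x - 2/3)^3/(-72·e^(2/3) - 24 + 24·e + 72·e^(1/3))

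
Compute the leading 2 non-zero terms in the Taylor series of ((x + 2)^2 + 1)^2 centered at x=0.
40·x + 25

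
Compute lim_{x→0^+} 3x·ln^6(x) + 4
The product is a 0·∞ indeterminate form at x → 0⁺.
Rewrite the product as 3·ln^6(x) / x^(-1) and apply L'Hôpital, or use the standard hierarchy x^(-1) ≫ |ln x|^6 as x → 0⁺.
The indeterminate product → 0, so the limit = 4.

Final answer: 4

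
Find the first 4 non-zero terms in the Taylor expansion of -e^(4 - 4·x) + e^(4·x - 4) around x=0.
x^3·(32·e^(-4)/3 + 32·e^(4)/3) + x^2·(-8·e^(4) + 8·e^(-4)) + x·(4·e^(-4) + 4·e^(4)) - e^(4) + e^(-4)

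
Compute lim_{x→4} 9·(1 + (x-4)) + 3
Direct substitution at x = 4 gives 12.

Final answer: 12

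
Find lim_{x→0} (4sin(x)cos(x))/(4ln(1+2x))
Both numerator and denominator → 0 as x → 0; this is a 0/0 indeterminate form.
Expand each to leading order near x = 0: numerator ~ 4·x, denominator ~ 8·x.
The limit of the ratio is 1/2.

Final answer: 1/2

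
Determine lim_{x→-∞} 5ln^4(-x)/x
This is an ∞/∞ indeterminate form as x → -∞.
Compare growth rates of the dominant terms (exponentials ≫ polynomials ≫ logarithms), or apply L'Hôpital's rule; the quotient → 0.
Limit = 0.

Final answer: 0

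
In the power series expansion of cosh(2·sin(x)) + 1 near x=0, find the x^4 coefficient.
Expand to order 4: cosh(2·sin(x)) + 1 = 2·x^2 + 2 + O(x^5).
The coefficient of x^4 is 0.

Final answer: 0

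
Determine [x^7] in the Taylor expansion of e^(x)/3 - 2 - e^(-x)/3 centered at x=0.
Expand to order 7: e^(x)/3 - 2 - e^(-x)/3 = x^7/7560 + x^5/180 + x^3/9 + 2·x/3 - 2 + O(x^8).
The coefficient of x^7 is 1/7560.

Final answer: 1/7560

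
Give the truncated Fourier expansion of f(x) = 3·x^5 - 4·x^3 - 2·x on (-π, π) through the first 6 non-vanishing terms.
(-128·π^2 + 6·π^4 + 764)·sin(x) + (-3·π^4 - 53/2 + 19·π^2)·sin(2·x) + (-64·π^2/9 + 92/27 + 2·π^4)·sin(3·x) + (-3·π^4/2 - 29/64 + 31·π^2/8)·sin(4·x) + (-64·π^2/25 - 116/625 + 6·π^4/5)·sin(5·x) + (-π^4 + 19/54 + 17·π^2/9)·sin(6·x)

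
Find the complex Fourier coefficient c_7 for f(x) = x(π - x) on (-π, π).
Compute the real Fourier coefficients first: a_7 = 4/49, b_7 = 2·π/7.
Then c_7 = (a_7 − i·b_7)/2 = 2/49 - i·π/7.

Final answer: 2/49 - i·π/7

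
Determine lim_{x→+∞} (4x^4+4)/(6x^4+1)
This is an ∞/∞ indeterminate form as x → +∞.
Divide numerator and denominator by x^4 and let the lower-order terms vanish; the leading terms give 4/6 = 2/3.
Limit = 2/3.

Final answer: 2/3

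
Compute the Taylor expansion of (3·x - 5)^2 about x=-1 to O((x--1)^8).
64 - 48·(x + 1) + 9·(x + 1)^2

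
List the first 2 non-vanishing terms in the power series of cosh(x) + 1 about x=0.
x^2/2 + 2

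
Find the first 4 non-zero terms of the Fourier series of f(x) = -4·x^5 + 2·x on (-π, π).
(-956 - 8·π^4 + 160·π^2)·sin(x) + (-20·π^2 + 28 + 4·π^4)·sin(2·x) + (-8·π^4/3 - 212/81 + 160·π^2/27)·sin(3·x) + (-5·π^2/2 - 1/16 + 2·π^4)·sin(4·x)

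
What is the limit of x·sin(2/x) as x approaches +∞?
As x → +∞: let u = 2/x → 0⁺; then x·sin(2/x) = 2·sin(u)/u → 2·1 = 2.
Limit = 2.

Final answer: 2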